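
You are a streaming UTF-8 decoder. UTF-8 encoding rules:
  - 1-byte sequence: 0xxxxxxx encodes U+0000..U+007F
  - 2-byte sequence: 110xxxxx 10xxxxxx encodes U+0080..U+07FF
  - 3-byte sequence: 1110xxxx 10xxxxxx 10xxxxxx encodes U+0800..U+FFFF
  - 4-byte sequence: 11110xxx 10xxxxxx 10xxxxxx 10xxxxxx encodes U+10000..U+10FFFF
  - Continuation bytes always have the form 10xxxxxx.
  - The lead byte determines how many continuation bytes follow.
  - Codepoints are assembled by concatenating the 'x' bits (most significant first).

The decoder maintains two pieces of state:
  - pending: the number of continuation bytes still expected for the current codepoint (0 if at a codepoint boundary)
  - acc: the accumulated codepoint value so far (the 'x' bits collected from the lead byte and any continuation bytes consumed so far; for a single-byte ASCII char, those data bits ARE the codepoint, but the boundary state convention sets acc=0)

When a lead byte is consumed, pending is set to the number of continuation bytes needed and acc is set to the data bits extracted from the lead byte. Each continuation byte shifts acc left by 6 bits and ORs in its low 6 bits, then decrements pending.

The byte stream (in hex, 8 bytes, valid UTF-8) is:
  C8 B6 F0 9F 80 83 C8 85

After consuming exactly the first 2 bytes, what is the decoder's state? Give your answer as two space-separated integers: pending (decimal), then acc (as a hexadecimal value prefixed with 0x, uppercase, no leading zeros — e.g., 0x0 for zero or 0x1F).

Answer: 0 0x236

Derivation:
Byte[0]=C8: 2-byte lead. pending=1, acc=0x8
Byte[1]=B6: continuation. acc=(acc<<6)|0x36=0x236, pending=0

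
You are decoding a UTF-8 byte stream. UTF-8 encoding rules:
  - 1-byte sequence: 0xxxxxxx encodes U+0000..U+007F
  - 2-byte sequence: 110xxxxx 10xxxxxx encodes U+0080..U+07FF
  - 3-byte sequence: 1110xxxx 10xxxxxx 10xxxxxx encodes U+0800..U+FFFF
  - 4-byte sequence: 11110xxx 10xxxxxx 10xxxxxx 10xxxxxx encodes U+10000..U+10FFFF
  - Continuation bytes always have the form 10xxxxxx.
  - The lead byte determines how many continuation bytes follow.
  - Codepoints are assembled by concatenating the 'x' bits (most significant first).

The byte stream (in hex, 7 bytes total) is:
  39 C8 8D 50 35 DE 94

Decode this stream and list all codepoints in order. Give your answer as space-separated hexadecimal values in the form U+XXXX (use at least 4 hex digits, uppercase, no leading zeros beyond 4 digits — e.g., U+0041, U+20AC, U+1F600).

Byte[0]=39: 1-byte ASCII. cp=U+0039
Byte[1]=C8: 2-byte lead, need 1 cont bytes. acc=0x8
Byte[2]=8D: continuation. acc=(acc<<6)|0x0D=0x20D
Completed: cp=U+020D (starts at byte 1)
Byte[3]=50: 1-byte ASCII. cp=U+0050
Byte[4]=35: 1-byte ASCII. cp=U+0035
Byte[5]=DE: 2-byte lead, need 1 cont bytes. acc=0x1E
Byte[6]=94: continuation. acc=(acc<<6)|0x14=0x794
Completed: cp=U+0794 (starts at byte 5)

Answer: U+0039 U+020D U+0050 U+0035 U+0794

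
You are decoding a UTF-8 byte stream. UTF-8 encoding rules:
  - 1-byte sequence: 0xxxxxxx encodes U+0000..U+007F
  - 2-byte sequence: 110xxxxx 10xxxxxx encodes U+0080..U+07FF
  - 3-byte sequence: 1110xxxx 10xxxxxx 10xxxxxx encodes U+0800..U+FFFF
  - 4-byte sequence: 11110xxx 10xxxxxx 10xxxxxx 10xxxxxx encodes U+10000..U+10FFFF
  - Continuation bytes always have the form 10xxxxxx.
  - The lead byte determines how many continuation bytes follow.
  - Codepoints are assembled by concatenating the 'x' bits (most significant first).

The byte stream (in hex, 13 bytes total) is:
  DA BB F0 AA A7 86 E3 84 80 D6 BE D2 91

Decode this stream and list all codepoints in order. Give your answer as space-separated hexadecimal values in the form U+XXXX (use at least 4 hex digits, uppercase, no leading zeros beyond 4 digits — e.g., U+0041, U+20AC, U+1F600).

Byte[0]=DA: 2-byte lead, need 1 cont bytes. acc=0x1A
Byte[1]=BB: continuation. acc=(acc<<6)|0x3B=0x6BB
Completed: cp=U+06BB (starts at byte 0)
Byte[2]=F0: 4-byte lead, need 3 cont bytes. acc=0x0
Byte[3]=AA: continuation. acc=(acc<<6)|0x2A=0x2A
Byte[4]=A7: continuation. acc=(acc<<6)|0x27=0xAA7
Byte[5]=86: continuation. acc=(acc<<6)|0x06=0x2A9C6
Completed: cp=U+2A9C6 (starts at byte 2)
Byte[6]=E3: 3-byte lead, need 2 cont bytes. acc=0x3
Byte[7]=84: continuation. acc=(acc<<6)|0x04=0xC4
Byte[8]=80: continuation. acc=(acc<<6)|0x00=0x3100
Completed: cp=U+3100 (starts at byte 6)
Byte[9]=D6: 2-byte lead, need 1 cont bytes. acc=0x16
Byte[10]=BE: continuation. acc=(acc<<6)|0x3E=0x5BE
Completed: cp=U+05BE (starts at byte 9)
Byte[11]=D2: 2-byte lead, need 1 cont bytes. acc=0x12
Byte[12]=91: continuation. acc=(acc<<6)|0x11=0x491
Completed: cp=U+0491 (starts at byte 11)

Answer: U+06BB U+2A9C6 U+3100 U+05BE U+0491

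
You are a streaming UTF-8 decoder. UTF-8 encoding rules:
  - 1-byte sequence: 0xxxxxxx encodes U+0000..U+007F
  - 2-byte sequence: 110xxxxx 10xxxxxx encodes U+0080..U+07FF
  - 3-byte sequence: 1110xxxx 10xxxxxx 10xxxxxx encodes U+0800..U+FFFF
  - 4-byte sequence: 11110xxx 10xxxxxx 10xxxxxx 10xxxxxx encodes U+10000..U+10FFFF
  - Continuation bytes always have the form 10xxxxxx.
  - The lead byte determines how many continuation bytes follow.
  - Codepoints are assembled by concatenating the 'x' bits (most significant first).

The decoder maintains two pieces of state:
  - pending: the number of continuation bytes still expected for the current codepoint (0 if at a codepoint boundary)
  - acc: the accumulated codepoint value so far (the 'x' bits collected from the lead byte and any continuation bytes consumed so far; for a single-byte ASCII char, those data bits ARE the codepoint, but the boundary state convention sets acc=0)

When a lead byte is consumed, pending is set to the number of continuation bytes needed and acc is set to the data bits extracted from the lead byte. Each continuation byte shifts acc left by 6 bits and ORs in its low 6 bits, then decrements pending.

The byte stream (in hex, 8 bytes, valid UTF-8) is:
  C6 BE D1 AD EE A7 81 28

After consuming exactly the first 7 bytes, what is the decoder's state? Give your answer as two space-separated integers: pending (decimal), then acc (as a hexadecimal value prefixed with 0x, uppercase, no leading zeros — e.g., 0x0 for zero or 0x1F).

Byte[0]=C6: 2-byte lead. pending=1, acc=0x6
Byte[1]=BE: continuation. acc=(acc<<6)|0x3E=0x1BE, pending=0
Byte[2]=D1: 2-byte lead. pending=1, acc=0x11
Byte[3]=AD: continuation. acc=(acc<<6)|0x2D=0x46D, pending=0
Byte[4]=EE: 3-byte lead. pending=2, acc=0xE
Byte[5]=A7: continuation. acc=(acc<<6)|0x27=0x3A7, pending=1
Byte[6]=81: continuation. acc=(acc<<6)|0x01=0xE9C1, pending=0

Answer: 0 0xE9C1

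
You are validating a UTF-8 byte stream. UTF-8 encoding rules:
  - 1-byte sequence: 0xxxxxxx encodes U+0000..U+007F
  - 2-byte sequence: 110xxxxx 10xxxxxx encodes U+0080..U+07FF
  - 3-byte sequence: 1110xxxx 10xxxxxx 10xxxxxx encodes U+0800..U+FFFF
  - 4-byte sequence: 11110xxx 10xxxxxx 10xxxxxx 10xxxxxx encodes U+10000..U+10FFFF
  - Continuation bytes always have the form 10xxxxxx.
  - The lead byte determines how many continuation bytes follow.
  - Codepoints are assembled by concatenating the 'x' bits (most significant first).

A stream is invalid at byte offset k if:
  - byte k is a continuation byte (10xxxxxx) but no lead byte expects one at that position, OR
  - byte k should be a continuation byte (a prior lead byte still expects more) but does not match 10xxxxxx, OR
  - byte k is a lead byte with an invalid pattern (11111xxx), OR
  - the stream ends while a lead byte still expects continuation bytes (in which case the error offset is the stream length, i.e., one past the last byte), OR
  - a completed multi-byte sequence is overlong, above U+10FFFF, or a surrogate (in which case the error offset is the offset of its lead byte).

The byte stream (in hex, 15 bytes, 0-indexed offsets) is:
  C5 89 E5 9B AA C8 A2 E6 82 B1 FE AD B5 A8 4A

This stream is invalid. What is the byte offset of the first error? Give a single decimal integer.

Answer: 10

Derivation:
Byte[0]=C5: 2-byte lead, need 1 cont bytes. acc=0x5
Byte[1]=89: continuation. acc=(acc<<6)|0x09=0x149
Completed: cp=U+0149 (starts at byte 0)
Byte[2]=E5: 3-byte lead, need 2 cont bytes. acc=0x5
Byte[3]=9B: continuation. acc=(acc<<6)|0x1B=0x15B
Byte[4]=AA: continuation. acc=(acc<<6)|0x2A=0x56EA
Completed: cp=U+56EA (starts at byte 2)
Byte[5]=C8: 2-byte lead, need 1 cont bytes. acc=0x8
Byte[6]=A2: continuation. acc=(acc<<6)|0x22=0x222
Completed: cp=U+0222 (starts at byte 5)
Byte[7]=E6: 3-byte lead, need 2 cont bytes. acc=0x6
Byte[8]=82: continuation. acc=(acc<<6)|0x02=0x182
Byte[9]=B1: continuation. acc=(acc<<6)|0x31=0x60B1
Completed: cp=U+60B1 (starts at byte 7)
Byte[10]=FE: INVALID lead byte (not 0xxx/110x/1110/11110)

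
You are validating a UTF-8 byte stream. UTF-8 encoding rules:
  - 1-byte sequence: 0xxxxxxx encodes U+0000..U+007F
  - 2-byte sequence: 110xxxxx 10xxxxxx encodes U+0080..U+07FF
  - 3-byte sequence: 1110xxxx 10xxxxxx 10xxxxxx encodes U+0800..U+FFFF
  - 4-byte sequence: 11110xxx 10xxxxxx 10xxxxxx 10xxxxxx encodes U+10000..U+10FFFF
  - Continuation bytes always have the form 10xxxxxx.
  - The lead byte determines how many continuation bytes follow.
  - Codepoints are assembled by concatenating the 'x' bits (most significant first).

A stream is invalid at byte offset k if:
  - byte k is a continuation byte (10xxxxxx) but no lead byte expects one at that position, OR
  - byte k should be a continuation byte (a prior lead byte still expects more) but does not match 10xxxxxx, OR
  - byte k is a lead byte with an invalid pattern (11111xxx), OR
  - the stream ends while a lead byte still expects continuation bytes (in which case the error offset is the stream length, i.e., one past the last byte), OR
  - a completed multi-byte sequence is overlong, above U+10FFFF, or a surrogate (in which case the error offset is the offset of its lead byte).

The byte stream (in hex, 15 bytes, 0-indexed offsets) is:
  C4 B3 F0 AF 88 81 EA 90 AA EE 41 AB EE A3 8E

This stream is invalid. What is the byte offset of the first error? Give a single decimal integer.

Byte[0]=C4: 2-byte lead, need 1 cont bytes. acc=0x4
Byte[1]=B3: continuation. acc=(acc<<6)|0x33=0x133
Completed: cp=U+0133 (starts at byte 0)
Byte[2]=F0: 4-byte lead, need 3 cont bytes. acc=0x0
Byte[3]=AF: continuation. acc=(acc<<6)|0x2F=0x2F
Byte[4]=88: continuation. acc=(acc<<6)|0x08=0xBC8
Byte[5]=81: continuation. acc=(acc<<6)|0x01=0x2F201
Completed: cp=U+2F201 (starts at byte 2)
Byte[6]=EA: 3-byte lead, need 2 cont bytes. acc=0xA
Byte[7]=90: continuation. acc=(acc<<6)|0x10=0x290
Byte[8]=AA: continuation. acc=(acc<<6)|0x2A=0xA42A
Completed: cp=U+A42A (starts at byte 6)
Byte[9]=EE: 3-byte lead, need 2 cont bytes. acc=0xE
Byte[10]=41: expected 10xxxxxx continuation. INVALID

Answer: 10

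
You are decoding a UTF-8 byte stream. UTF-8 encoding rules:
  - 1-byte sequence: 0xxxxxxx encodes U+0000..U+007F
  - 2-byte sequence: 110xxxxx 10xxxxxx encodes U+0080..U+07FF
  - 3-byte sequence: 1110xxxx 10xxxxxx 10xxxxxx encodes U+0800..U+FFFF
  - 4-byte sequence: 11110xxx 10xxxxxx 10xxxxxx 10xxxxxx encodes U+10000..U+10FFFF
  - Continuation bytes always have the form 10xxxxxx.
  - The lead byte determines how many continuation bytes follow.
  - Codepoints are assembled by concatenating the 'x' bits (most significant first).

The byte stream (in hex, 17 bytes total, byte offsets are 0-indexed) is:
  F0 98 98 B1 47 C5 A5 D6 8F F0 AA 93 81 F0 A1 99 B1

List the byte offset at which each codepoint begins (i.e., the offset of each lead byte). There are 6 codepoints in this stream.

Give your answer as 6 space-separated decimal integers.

Answer: 0 4 5 7 9 13

Derivation:
Byte[0]=F0: 4-byte lead, need 3 cont bytes. acc=0x0
Byte[1]=98: continuation. acc=(acc<<6)|0x18=0x18
Byte[2]=98: continuation. acc=(acc<<6)|0x18=0x618
Byte[3]=B1: continuation. acc=(acc<<6)|0x31=0x18631
Completed: cp=U+18631 (starts at byte 0)
Byte[4]=47: 1-byte ASCII. cp=U+0047
Byte[5]=C5: 2-byte lead, need 1 cont bytes. acc=0x5
Byte[6]=A5: continuation. acc=(acc<<6)|0x25=0x165
Completed: cp=U+0165 (starts at byte 5)
Byte[7]=D6: 2-byte lead, need 1 cont bytes. acc=0x16
Byte[8]=8F: continuation. acc=(acc<<6)|0x0F=0x58F
Completed: cp=U+058F (starts at byte 7)
Byte[9]=F0: 4-byte lead, need 3 cont bytes. acc=0x0
Byte[10]=AA: continuation. acc=(acc<<6)|0x2A=0x2A
Byte[11]=93: continuation. acc=(acc<<6)|0x13=0xA93
Byte[12]=81: continuation. acc=(acc<<6)|0x01=0x2A4C1
Completed: cp=U+2A4C1 (starts at byte 9)
Byte[13]=F0: 4-byte lead, need 3 cont bytes. acc=0x0
Byte[14]=A1: continuation. acc=(acc<<6)|0x21=0x21
Byte[15]=99: continuation. acc=(acc<<6)|0x19=0x859
Byte[16]=B1: continuation. acc=(acc<<6)|0x31=0x21671
Completed: cp=U+21671 (starts at byte 13)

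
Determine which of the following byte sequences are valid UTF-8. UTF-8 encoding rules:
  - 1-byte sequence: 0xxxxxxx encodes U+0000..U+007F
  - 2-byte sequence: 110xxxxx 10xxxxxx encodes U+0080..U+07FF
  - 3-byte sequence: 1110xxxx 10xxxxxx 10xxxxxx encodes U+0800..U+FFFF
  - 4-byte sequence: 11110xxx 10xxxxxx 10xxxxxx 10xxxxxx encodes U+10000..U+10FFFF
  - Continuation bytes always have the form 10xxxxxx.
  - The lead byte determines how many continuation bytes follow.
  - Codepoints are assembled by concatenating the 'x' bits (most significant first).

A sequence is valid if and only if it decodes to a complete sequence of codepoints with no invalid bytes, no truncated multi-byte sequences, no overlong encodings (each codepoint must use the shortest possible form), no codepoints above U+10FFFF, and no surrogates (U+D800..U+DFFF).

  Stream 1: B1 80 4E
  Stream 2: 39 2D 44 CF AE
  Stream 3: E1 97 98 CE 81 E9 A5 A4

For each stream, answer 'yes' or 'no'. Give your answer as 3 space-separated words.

Stream 1: error at byte offset 0. INVALID
Stream 2: decodes cleanly. VALID
Stream 3: decodes cleanly. VALID

Answer: no yes yes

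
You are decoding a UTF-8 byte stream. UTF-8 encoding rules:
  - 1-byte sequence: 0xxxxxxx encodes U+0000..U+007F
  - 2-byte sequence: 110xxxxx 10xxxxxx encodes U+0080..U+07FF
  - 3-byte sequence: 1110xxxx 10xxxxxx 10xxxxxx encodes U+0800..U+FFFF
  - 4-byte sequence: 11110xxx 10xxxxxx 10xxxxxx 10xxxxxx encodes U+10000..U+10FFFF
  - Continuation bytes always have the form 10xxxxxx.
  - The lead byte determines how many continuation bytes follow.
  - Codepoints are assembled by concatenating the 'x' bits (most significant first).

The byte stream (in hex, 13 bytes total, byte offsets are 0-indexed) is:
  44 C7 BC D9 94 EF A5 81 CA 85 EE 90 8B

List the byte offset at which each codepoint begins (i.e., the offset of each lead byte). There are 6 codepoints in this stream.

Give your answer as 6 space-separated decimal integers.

Byte[0]=44: 1-byte ASCII. cp=U+0044
Byte[1]=C7: 2-byte lead, need 1 cont bytes. acc=0x7
Byte[2]=BC: continuation. acc=(acc<<6)|0x3C=0x1FC
Completed: cp=U+01FC (starts at byte 1)
Byte[3]=D9: 2-byte lead, need 1 cont bytes. acc=0x19
Byte[4]=94: continuation. acc=(acc<<6)|0x14=0x654
Completed: cp=U+0654 (starts at byte 3)
Byte[5]=EF: 3-byte lead, need 2 cont bytes. acc=0xF
Byte[6]=A5: continuation. acc=(acc<<6)|0x25=0x3E5
Byte[7]=81: continuation. acc=(acc<<6)|0x01=0xF941
Completed: cp=U+F941 (starts at byte 5)
Byte[8]=CA: 2-byte lead, need 1 cont bytes. acc=0xA
Byte[9]=85: continuation. acc=(acc<<6)|0x05=0x285
Completed: cp=U+0285 (starts at byte 8)
Byte[10]=EE: 3-byte lead, need 2 cont bytes. acc=0xE
Byte[11]=90: continuation. acc=(acc<<6)|0x10=0x390
Byte[12]=8B: continuation. acc=(acc<<6)|0x0B=0xE40B
Completed: cp=U+E40B (starts at byte 10)

Answer: 0 1 3 5 8 10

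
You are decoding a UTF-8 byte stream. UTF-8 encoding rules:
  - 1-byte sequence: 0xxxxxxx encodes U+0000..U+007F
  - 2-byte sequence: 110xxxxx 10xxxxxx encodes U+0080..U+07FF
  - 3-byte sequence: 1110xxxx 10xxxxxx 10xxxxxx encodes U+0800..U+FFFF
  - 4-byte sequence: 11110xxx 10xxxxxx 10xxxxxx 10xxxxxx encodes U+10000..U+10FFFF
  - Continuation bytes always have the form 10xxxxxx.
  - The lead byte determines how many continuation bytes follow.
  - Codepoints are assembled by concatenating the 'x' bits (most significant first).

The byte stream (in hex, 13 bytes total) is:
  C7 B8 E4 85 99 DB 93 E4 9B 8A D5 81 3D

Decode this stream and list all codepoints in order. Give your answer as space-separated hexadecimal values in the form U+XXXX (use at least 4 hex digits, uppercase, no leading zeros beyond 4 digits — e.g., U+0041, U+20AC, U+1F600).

Byte[0]=C7: 2-byte lead, need 1 cont bytes. acc=0x7
Byte[1]=B8: continuation. acc=(acc<<6)|0x38=0x1F8
Completed: cp=U+01F8 (starts at byte 0)
Byte[2]=E4: 3-byte lead, need 2 cont bytes. acc=0x4
Byte[3]=85: continuation. acc=(acc<<6)|0x05=0x105
Byte[4]=99: continuation. acc=(acc<<6)|0x19=0x4159
Completed: cp=U+4159 (starts at byte 2)
Byte[5]=DB: 2-byte lead, need 1 cont bytes. acc=0x1B
Byte[6]=93: continuation. acc=(acc<<6)|0x13=0x6D3
Completed: cp=U+06D3 (starts at byte 5)
Byte[7]=E4: 3-byte lead, need 2 cont bytes. acc=0x4
Byte[8]=9B: continuation. acc=(acc<<6)|0x1B=0x11B
Byte[9]=8A: continuation. acc=(acc<<6)|0x0A=0x46CA
Completed: cp=U+46CA (starts at byte 7)
Byte[10]=D5: 2-byte lead, need 1 cont bytes. acc=0x15
Byte[11]=81: continuation. acc=(acc<<6)|0x01=0x541
Completed: cp=U+0541 (starts at byte 10)
Byte[12]=3D: 1-byte ASCII. cp=U+003D

Answer: U+01F8 U+4159 U+06D3 U+46CA U+0541 U+003D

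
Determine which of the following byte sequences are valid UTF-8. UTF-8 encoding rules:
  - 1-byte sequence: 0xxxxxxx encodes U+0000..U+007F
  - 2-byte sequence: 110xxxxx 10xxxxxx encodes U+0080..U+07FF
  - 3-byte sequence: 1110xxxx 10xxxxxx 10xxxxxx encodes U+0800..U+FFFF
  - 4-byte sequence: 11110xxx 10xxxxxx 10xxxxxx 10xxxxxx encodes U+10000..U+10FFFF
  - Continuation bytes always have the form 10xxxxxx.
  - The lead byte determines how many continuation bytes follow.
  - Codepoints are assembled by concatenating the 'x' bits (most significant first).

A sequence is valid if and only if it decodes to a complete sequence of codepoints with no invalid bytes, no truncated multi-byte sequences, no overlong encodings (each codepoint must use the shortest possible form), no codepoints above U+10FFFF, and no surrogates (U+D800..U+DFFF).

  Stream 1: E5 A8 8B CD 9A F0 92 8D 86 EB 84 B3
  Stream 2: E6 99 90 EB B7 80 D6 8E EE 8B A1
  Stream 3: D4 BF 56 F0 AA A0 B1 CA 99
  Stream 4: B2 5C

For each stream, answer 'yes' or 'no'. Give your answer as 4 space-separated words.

Stream 1: decodes cleanly. VALID
Stream 2: decodes cleanly. VALID
Stream 3: decodes cleanly. VALID
Stream 4: error at byte offset 0. INVALID

Answer: yes yes yes no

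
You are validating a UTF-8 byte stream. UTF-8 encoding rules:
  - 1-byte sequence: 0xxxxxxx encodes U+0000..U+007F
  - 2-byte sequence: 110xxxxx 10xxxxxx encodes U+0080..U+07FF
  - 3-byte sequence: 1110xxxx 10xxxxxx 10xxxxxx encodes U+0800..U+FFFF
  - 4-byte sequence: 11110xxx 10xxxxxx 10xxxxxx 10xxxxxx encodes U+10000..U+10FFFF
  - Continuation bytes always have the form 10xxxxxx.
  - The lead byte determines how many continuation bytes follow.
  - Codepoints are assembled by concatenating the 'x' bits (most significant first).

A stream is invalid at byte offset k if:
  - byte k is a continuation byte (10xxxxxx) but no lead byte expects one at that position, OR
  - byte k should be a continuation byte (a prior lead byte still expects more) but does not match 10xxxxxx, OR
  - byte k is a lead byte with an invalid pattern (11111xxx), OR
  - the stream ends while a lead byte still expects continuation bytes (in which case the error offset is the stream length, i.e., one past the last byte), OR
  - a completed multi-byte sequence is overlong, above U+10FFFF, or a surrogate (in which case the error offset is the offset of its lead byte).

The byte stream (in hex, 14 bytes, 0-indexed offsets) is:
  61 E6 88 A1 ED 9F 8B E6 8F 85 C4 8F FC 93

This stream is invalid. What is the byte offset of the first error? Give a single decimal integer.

Answer: 12

Derivation:
Byte[0]=61: 1-byte ASCII. cp=U+0061
Byte[1]=E6: 3-byte lead, need 2 cont bytes. acc=0x6
Byte[2]=88: continuation. acc=(acc<<6)|0x08=0x188
Byte[3]=A1: continuation. acc=(acc<<6)|0x21=0x6221
Completed: cp=U+6221 (starts at byte 1)
Byte[4]=ED: 3-byte lead, need 2 cont bytes. acc=0xD
Byte[5]=9F: continuation. acc=(acc<<6)|0x1F=0x35F
Byte[6]=8B: continuation. acc=(acc<<6)|0x0B=0xD7CB
Completed: cp=U+D7CB (starts at byte 4)
Byte[7]=E6: 3-byte lead, need 2 cont bytes. acc=0x6
Byte[8]=8F: continuation. acc=(acc<<6)|0x0F=0x18F
Byte[9]=85: continuation. acc=(acc<<6)|0x05=0x63C5
Completed: cp=U+63C5 (starts at byte 7)
Byte[10]=C4: 2-byte lead, need 1 cont bytes. acc=0x4
Byte[11]=8F: continuation. acc=(acc<<6)|0x0F=0x10F
Completed: cp=U+010F (starts at byte 10)
Byte[12]=FC: INVALID lead byte (not 0xxx/110x/1110/11110)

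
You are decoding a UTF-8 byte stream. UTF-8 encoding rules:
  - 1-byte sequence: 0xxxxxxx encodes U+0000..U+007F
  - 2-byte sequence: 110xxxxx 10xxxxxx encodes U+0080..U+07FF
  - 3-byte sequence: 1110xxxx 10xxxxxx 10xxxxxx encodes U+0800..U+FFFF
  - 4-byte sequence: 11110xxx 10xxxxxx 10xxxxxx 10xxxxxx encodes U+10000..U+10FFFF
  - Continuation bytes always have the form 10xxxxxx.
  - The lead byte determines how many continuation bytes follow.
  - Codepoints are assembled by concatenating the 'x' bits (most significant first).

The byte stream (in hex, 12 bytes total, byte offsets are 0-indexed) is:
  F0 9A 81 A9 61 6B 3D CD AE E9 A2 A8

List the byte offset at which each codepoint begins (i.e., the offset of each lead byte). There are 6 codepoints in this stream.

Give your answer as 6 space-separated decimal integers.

Answer: 0 4 5 6 7 9

Derivation:
Byte[0]=F0: 4-byte lead, need 3 cont bytes. acc=0x0
Byte[1]=9A: continuation. acc=(acc<<6)|0x1A=0x1A
Byte[2]=81: continuation. acc=(acc<<6)|0x01=0x681
Byte[3]=A9: continuation. acc=(acc<<6)|0x29=0x1A069
Completed: cp=U+1A069 (starts at byte 0)
Byte[4]=61: 1-byte ASCII. cp=U+0061
Byte[5]=6B: 1-byte ASCII. cp=U+006B
Byte[6]=3D: 1-byte ASCII. cp=U+003D
Byte[7]=CD: 2-byte lead, need 1 cont bytes. acc=0xD
Byte[8]=AE: continuation. acc=(acc<<6)|0x2E=0x36E
Completed: cp=U+036E (starts at byte 7)
Byte[9]=E9: 3-byte lead, need 2 cont bytes. acc=0x9
Byte[10]=A2: continuation. acc=(acc<<6)|0x22=0x262
Byte[11]=A8: continuation. acc=(acc<<6)|0x28=0x98A8
Completed: cp=U+98A8 (starts at byte 9)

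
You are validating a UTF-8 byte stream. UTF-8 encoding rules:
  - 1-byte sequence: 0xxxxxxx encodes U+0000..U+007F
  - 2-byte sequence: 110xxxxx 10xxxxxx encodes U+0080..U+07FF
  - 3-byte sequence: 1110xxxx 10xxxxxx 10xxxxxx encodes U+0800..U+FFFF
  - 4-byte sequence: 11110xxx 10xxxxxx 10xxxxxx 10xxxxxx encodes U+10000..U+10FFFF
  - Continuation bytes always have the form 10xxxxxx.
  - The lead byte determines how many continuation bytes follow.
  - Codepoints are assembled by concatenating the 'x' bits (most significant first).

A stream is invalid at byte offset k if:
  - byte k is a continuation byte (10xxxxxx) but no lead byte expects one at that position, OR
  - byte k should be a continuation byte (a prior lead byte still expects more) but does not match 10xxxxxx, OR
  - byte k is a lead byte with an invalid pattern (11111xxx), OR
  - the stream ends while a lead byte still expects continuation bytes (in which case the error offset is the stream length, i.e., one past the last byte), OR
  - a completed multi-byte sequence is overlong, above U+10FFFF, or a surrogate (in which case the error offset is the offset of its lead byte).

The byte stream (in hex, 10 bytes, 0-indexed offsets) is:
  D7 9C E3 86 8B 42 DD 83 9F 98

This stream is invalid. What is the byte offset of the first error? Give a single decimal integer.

Byte[0]=D7: 2-byte lead, need 1 cont bytes. acc=0x17
Byte[1]=9C: continuation. acc=(acc<<6)|0x1C=0x5DC
Completed: cp=U+05DC (starts at byte 0)
Byte[2]=E3: 3-byte lead, need 2 cont bytes. acc=0x3
Byte[3]=86: continuation. acc=(acc<<6)|0x06=0xC6
Byte[4]=8B: continuation. acc=(acc<<6)|0x0B=0x318B
Completed: cp=U+318B (starts at byte 2)
Byte[5]=42: 1-byte ASCII. cp=U+0042
Byte[6]=DD: 2-byte lead, need 1 cont bytes. acc=0x1D
Byte[7]=83: continuation. acc=(acc<<6)|0x03=0x743
Completed: cp=U+0743 (starts at byte 6)
Byte[8]=9F: INVALID lead byte (not 0xxx/110x/1110/11110)

Answer: 8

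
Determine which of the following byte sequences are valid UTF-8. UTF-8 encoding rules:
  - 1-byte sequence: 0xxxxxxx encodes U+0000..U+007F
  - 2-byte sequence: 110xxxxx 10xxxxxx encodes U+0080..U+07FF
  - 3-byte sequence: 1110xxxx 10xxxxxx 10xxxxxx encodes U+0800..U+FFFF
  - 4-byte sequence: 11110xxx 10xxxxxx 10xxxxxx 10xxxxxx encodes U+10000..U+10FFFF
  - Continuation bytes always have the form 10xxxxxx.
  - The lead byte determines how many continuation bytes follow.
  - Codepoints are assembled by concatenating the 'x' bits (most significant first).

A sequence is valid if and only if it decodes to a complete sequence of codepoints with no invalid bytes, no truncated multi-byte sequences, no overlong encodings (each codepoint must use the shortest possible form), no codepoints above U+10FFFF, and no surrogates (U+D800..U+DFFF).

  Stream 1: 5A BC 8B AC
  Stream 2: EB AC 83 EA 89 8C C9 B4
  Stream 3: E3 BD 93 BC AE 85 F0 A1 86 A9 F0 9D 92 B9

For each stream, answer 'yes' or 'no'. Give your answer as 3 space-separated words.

Answer: no yes no

Derivation:
Stream 1: error at byte offset 1. INVALID
Stream 2: decodes cleanly. VALID
Stream 3: error at byte offset 3. INVALID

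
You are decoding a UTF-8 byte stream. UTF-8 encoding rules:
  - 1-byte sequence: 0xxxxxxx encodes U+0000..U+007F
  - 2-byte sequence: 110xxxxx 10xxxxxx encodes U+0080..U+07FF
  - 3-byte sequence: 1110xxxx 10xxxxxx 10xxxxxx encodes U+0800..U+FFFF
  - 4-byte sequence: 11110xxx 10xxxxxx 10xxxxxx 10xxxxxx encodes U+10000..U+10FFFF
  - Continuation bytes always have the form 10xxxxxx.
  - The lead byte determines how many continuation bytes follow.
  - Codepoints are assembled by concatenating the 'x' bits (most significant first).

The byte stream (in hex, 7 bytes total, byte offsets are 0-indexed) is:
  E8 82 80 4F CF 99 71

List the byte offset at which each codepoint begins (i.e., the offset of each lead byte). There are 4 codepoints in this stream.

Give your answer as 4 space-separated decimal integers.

Byte[0]=E8: 3-byte lead, need 2 cont bytes. acc=0x8
Byte[1]=82: continuation. acc=(acc<<6)|0x02=0x202
Byte[2]=80: continuation. acc=(acc<<6)|0x00=0x8080
Completed: cp=U+8080 (starts at byte 0)
Byte[3]=4F: 1-byte ASCII. cp=U+004F
Byte[4]=CF: 2-byte lead, need 1 cont bytes. acc=0xF
Byte[5]=99: continuation. acc=(acc<<6)|0x19=0x3D9
Completed: cp=U+03D9 (starts at byte 4)
Byte[6]=71: 1-byte ASCII. cp=U+0071

Answer: 0 3 4 6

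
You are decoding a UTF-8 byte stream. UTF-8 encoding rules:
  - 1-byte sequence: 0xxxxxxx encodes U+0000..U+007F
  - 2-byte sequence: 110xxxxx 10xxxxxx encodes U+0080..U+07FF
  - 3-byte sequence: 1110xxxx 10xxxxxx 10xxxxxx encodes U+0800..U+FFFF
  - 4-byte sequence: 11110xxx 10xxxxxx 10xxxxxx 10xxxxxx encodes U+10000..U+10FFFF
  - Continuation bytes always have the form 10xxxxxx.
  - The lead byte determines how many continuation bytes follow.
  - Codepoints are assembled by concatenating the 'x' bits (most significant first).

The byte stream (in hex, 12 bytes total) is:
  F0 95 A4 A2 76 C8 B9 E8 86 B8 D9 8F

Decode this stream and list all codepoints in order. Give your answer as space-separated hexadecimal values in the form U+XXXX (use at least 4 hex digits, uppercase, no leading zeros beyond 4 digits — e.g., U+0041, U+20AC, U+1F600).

Byte[0]=F0: 4-byte lead, need 3 cont bytes. acc=0x0
Byte[1]=95: continuation. acc=(acc<<6)|0x15=0x15
Byte[2]=A4: continuation. acc=(acc<<6)|0x24=0x564
Byte[3]=A2: continuation. acc=(acc<<6)|0x22=0x15922
Completed: cp=U+15922 (starts at byte 0)
Byte[4]=76: 1-byte ASCII. cp=U+0076
Byte[5]=C8: 2-byte lead, need 1 cont bytes. acc=0x8
Byte[6]=B9: continuation. acc=(acc<<6)|0x39=0x239
Completed: cp=U+0239 (starts at byte 5)
Byte[7]=E8: 3-byte lead, need 2 cont bytes. acc=0x8
Byte[8]=86: continuation. acc=(acc<<6)|0x06=0x206
Byte[9]=B8: continuation. acc=(acc<<6)|0x38=0x81B8
Completed: cp=U+81B8 (starts at byte 7)
Byte[10]=D9: 2-byte lead, need 1 cont bytes. acc=0x19
Byte[11]=8F: continuation. acc=(acc<<6)|0x0F=0x64F
Completed: cp=U+064F (starts at byte 10)

Answer: U+15922 U+0076 U+0239 U+81B8 U+064F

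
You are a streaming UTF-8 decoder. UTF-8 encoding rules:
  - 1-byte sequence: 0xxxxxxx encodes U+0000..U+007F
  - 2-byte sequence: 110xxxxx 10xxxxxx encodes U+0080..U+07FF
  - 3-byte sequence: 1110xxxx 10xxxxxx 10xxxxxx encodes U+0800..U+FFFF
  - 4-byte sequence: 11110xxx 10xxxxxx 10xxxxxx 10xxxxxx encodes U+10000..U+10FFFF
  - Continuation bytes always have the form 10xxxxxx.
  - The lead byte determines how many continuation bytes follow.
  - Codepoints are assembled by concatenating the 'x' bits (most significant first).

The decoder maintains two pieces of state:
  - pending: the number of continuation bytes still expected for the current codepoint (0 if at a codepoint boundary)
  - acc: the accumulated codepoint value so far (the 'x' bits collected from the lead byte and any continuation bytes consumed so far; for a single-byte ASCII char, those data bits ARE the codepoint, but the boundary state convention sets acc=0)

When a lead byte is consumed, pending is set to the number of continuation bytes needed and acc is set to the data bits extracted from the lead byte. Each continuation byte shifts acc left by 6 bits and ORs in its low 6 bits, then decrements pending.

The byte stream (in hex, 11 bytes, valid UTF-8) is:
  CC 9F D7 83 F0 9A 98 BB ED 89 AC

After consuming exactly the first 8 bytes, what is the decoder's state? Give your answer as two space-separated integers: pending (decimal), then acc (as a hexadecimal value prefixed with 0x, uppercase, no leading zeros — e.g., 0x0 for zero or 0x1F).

Byte[0]=CC: 2-byte lead. pending=1, acc=0xC
Byte[1]=9F: continuation. acc=(acc<<6)|0x1F=0x31F, pending=0
Byte[2]=D7: 2-byte lead. pending=1, acc=0x17
Byte[3]=83: continuation. acc=(acc<<6)|0x03=0x5C3, pending=0
Byte[4]=F0: 4-byte lead. pending=3, acc=0x0
Byte[5]=9A: continuation. acc=(acc<<6)|0x1A=0x1A, pending=2
Byte[6]=98: continuation. acc=(acc<<6)|0x18=0x698, pending=1
Byte[7]=BB: continuation. acc=(acc<<6)|0x3B=0x1A63B, pending=0

Answer: 0 0x1A63B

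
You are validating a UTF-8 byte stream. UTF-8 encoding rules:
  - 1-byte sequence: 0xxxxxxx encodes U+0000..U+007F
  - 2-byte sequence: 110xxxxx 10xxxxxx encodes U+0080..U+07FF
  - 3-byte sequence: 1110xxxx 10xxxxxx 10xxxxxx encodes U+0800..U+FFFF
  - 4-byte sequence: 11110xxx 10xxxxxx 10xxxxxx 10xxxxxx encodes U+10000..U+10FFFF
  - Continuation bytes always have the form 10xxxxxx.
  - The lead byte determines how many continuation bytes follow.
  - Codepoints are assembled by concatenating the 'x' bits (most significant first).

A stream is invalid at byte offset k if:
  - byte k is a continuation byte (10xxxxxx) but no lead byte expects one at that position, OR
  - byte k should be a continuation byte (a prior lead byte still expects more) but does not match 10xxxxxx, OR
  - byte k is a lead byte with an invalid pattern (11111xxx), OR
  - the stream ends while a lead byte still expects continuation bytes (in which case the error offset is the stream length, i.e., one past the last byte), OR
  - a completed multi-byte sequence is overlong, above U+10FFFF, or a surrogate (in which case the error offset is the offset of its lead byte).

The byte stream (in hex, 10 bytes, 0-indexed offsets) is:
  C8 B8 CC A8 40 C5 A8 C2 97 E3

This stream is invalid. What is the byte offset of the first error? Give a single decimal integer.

Answer: 10

Derivation:
Byte[0]=C8: 2-byte lead, need 1 cont bytes. acc=0x8
Byte[1]=B8: continuation. acc=(acc<<6)|0x38=0x238
Completed: cp=U+0238 (starts at byte 0)
Byte[2]=CC: 2-byte lead, need 1 cont bytes. acc=0xC
Byte[3]=A8: continuation. acc=(acc<<6)|0x28=0x328
Completed: cp=U+0328 (starts at byte 2)
Byte[4]=40: 1-byte ASCII. cp=U+0040
Byte[5]=C5: 2-byte lead, need 1 cont bytes. acc=0x5
Byte[6]=A8: continuation. acc=(acc<<6)|0x28=0x168
Completed: cp=U+0168 (starts at byte 5)
Byte[7]=C2: 2-byte lead, need 1 cont bytes. acc=0x2
Byte[8]=97: continuation. acc=(acc<<6)|0x17=0x97
Completed: cp=U+0097 (starts at byte 7)
Byte[9]=E3: 3-byte lead, need 2 cont bytes. acc=0x3
Byte[10]: stream ended, expected continuation. INVALID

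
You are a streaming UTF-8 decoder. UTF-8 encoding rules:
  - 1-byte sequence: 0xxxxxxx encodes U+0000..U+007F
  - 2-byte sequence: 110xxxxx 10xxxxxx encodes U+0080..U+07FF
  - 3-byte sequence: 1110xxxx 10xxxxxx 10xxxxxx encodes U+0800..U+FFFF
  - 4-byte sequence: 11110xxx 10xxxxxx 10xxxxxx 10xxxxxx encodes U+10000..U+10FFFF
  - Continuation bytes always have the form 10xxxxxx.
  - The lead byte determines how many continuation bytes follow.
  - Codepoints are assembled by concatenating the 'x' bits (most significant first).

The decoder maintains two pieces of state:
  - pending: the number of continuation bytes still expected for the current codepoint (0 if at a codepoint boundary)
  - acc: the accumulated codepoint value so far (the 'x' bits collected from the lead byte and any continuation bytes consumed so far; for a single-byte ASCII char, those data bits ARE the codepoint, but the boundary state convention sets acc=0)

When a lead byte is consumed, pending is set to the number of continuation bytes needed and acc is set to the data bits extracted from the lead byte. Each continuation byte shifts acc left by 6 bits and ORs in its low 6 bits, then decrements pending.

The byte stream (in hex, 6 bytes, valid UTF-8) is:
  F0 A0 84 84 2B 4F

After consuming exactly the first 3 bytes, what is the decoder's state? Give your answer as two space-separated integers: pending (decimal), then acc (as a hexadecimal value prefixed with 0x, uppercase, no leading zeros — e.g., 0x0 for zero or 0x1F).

Byte[0]=F0: 4-byte lead. pending=3, acc=0x0
Byte[1]=A0: continuation. acc=(acc<<6)|0x20=0x20, pending=2
Byte[2]=84: continuation. acc=(acc<<6)|0x04=0x804, pending=1

Answer: 1 0x804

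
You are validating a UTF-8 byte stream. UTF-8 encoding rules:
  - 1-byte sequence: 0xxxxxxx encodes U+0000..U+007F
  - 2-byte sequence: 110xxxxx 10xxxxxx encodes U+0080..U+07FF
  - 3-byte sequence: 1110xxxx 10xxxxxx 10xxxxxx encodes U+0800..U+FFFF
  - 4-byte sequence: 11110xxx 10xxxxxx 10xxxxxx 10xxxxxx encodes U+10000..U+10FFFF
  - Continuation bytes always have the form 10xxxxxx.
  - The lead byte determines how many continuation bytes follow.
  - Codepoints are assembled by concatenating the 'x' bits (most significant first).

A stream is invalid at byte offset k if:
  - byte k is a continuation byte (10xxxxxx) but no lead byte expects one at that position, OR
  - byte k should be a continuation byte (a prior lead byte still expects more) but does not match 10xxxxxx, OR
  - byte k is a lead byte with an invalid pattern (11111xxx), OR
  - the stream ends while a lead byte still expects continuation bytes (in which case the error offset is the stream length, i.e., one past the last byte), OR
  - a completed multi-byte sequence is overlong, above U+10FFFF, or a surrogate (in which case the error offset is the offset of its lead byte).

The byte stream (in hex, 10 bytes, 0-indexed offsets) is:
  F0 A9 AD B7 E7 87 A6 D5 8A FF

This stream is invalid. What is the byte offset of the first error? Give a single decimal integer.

Byte[0]=F0: 4-byte lead, need 3 cont bytes. acc=0x0
Byte[1]=A9: continuation. acc=(acc<<6)|0x29=0x29
Byte[2]=AD: continuation. acc=(acc<<6)|0x2D=0xA6D
Byte[3]=B7: continuation. acc=(acc<<6)|0x37=0x29B77
Completed: cp=U+29B77 (starts at byte 0)
Byte[4]=E7: 3-byte lead, need 2 cont bytes. acc=0x7
Byte[5]=87: continuation. acc=(acc<<6)|0x07=0x1C7
Byte[6]=A6: continuation. acc=(acc<<6)|0x26=0x71E6
Completed: cp=U+71E6 (starts at byte 4)
Byte[7]=D5: 2-byte lead, need 1 cont bytes. acc=0x15
Byte[8]=8A: continuation. acc=(acc<<6)|0x0A=0x54A
Completed: cp=U+054A (starts at byte 7)
Byte[9]=FF: INVALID lead byte (not 0xxx/110x/1110/11110)

Answer: 9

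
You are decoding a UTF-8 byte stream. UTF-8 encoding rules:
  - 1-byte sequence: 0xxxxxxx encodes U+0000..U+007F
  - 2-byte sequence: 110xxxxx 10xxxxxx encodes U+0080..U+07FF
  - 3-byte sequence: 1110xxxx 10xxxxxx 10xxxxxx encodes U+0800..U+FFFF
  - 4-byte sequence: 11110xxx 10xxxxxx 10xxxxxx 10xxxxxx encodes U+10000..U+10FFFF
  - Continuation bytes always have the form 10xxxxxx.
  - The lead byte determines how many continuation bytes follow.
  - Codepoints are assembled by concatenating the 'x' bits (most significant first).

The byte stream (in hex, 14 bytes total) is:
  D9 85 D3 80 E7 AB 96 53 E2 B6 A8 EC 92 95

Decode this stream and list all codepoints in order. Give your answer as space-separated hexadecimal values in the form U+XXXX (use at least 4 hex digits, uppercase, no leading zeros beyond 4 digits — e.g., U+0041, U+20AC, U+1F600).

Byte[0]=D9: 2-byte lead, need 1 cont bytes. acc=0x19
Byte[1]=85: continuation. acc=(acc<<6)|0x05=0x645
Completed: cp=U+0645 (starts at byte 0)
Byte[2]=D3: 2-byte lead, need 1 cont bytes. acc=0x13
Byte[3]=80: continuation. acc=(acc<<6)|0x00=0x4C0
Completed: cp=U+04C0 (starts at byte 2)
Byte[4]=E7: 3-byte lead, need 2 cont bytes. acc=0x7
Byte[5]=AB: continuation. acc=(acc<<6)|0x2B=0x1EB
Byte[6]=96: continuation. acc=(acc<<6)|0x16=0x7AD6
Completed: cp=U+7AD6 (starts at byte 4)
Byte[7]=53: 1-byte ASCII. cp=U+0053
Byte[8]=E2: 3-byte lead, need 2 cont bytes. acc=0x2
Byte[9]=B6: continuation. acc=(acc<<6)|0x36=0xB6
Byte[10]=A8: continuation. acc=(acc<<6)|0x28=0x2DA8
Completed: cp=U+2DA8 (starts at byte 8)
Byte[11]=EC: 3-byte lead, need 2 cont bytes. acc=0xC
Byte[12]=92: continuation. acc=(acc<<6)|0x12=0x312
Byte[13]=95: continuation. acc=(acc<<6)|0x15=0xC495
Completed: cp=U+C495 (starts at byte 11)

Answer: U+0645 U+04C0 U+7AD6 U+0053 U+2DA8 U+C495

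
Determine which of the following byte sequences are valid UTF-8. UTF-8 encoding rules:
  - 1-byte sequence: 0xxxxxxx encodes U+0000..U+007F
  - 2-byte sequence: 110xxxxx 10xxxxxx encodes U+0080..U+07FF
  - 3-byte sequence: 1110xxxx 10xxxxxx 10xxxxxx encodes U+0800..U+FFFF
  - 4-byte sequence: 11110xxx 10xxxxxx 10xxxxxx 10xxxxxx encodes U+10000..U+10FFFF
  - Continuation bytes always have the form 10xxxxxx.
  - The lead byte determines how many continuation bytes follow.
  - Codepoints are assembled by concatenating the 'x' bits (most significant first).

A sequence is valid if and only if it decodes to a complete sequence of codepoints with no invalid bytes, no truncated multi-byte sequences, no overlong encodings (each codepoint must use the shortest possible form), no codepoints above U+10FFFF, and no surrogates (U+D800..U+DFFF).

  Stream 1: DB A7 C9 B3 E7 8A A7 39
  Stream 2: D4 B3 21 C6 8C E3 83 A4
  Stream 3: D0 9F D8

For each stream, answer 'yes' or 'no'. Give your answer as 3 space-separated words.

Answer: yes yes no

Derivation:
Stream 1: decodes cleanly. VALID
Stream 2: decodes cleanly. VALID
Stream 3: error at byte offset 3. INVALID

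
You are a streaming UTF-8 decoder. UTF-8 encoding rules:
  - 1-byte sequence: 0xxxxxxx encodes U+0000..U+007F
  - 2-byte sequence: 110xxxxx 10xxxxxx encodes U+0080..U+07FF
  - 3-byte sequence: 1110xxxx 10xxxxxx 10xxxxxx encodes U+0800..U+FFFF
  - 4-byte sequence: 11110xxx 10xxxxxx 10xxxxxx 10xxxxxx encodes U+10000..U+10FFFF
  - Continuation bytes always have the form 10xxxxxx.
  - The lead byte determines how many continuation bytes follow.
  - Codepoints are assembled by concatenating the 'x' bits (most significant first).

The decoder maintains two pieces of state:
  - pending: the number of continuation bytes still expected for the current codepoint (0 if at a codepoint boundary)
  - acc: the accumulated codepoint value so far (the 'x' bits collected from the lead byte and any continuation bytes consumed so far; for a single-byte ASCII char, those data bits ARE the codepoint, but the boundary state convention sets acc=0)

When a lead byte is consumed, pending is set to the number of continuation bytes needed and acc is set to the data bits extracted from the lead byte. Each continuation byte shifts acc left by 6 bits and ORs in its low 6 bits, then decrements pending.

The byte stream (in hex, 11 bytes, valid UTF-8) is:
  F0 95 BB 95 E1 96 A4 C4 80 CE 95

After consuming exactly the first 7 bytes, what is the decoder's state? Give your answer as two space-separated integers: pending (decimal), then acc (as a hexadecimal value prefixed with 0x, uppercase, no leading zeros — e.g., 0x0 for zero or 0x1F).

Byte[0]=F0: 4-byte lead. pending=3, acc=0x0
Byte[1]=95: continuation. acc=(acc<<6)|0x15=0x15, pending=2
Byte[2]=BB: continuation. acc=(acc<<6)|0x3B=0x57B, pending=1
Byte[3]=95: continuation. acc=(acc<<6)|0x15=0x15ED5, pending=0
Byte[4]=E1: 3-byte lead. pending=2, acc=0x1
Byte[5]=96: continuation. acc=(acc<<6)|0x16=0x56, pending=1
Byte[6]=A4: continuation. acc=(acc<<6)|0x24=0x15A4, pending=0

Answer: 0 0x15A4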